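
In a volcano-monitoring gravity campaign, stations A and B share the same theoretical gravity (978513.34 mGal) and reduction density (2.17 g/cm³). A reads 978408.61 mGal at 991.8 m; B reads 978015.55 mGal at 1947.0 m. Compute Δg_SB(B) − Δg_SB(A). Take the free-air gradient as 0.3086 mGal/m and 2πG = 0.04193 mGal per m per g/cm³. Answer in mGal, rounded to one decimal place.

-185.2

Δg_SB(A) = 978408.61 − 978513.34 + 0.3086×991.8 − 0.04193×2.17×991.8 = 111.10 mGal
Δg_SB(B) = 978015.55 − 978513.34 + 0.3086×1947.0 − 0.04193×2.17×1947.0 = -74.10 mGal
Difference = -74.10 − (111.10) = -185.20 mGal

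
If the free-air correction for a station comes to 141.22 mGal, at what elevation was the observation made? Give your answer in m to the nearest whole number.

h = 141.22 / 0.3086 = 457.62 m

458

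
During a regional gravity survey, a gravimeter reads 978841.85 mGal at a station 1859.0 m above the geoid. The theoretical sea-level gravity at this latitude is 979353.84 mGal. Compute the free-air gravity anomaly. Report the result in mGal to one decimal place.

61.7

Free-air correction = 0.3086 × 1859.0 = 573.69 mGal
Free-air anomaly = 978841.85 − 979353.84 + (573.69) = 61.70 mGal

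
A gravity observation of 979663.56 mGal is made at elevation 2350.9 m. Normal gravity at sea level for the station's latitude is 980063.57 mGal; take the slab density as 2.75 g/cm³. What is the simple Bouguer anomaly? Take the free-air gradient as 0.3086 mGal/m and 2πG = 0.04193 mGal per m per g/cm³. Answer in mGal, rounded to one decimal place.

54.4

Free-air correction = 0.3086 × 2350.9 = 725.49 mGal
Free-air anomaly = 979663.56 − 980063.57 + (725.49) = 325.48 mGal
Bouguer slab correction = 0.04193 × 2.75 × 2350.9 = 271.08 mGal
Simple Bouguer anomaly = 325.48 − (271.08) = 54.40 mGal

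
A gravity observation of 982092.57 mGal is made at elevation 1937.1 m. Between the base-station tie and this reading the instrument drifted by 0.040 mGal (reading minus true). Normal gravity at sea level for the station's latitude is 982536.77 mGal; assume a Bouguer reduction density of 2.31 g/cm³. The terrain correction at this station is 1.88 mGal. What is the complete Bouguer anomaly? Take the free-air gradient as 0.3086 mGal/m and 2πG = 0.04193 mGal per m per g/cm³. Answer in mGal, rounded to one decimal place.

Drift-corrected reading = 982092.57 − (0.040) = 982092.530 mGal
Free-air correction = 0.3086 × 1937.1 = 597.79 mGal
Free-air anomaly = 982092.530 − 982536.77 + (597.79) = 153.550 mGal
Bouguer slab correction = 0.04193 × 2.31 × 1937.1 = 187.62 mGal
Simple Bouguer anomaly = 153.550 − (187.62) = -34.070 mGal
Complete Bouguer anomaly = -34.070 + 1.88 = -32.190 mGal

-32.2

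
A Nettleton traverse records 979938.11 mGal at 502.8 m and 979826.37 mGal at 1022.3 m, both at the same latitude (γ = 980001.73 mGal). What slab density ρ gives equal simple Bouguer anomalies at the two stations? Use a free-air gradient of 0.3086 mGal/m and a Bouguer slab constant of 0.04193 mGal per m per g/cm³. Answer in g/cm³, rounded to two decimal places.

2.23

Δg_obs = 979826.37 − 979938.11 = -111.74 mGal over Δh = 1022.3 − 502.8 = 519.5 m
Equal Bouguer anomalies ⇒ Δg_obs + (0.3086 − 0.04193ρ)·Δh = 0
0.3086 − 0.04193ρ = −Δg_obs/Δh = 0.21509
ρ = (0.3086 − 0.21509) / 0.04193 = 2.23 g/cm³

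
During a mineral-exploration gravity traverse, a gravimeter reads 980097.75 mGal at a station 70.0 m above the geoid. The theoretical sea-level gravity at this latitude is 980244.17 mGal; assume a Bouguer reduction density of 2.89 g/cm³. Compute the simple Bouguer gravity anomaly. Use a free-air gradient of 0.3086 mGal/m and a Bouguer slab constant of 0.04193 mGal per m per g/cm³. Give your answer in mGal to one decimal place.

Free-air correction = 0.3086 × 70.0 = 21.60 mGal
Free-air anomaly = 980097.75 − 980244.17 + (21.60) = -124.82 mGal
Bouguer slab correction = 0.04193 × 2.89 × 70.0 = 8.48 mGal
Simple Bouguer anomaly = -124.82 − (8.48) = -133.30 mGal

-133.3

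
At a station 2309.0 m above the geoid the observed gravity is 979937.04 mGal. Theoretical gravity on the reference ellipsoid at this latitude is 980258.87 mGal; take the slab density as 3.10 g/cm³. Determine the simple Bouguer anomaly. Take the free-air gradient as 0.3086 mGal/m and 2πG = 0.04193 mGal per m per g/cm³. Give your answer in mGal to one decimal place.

Free-air correction = 0.3086 × 2309.0 = 712.56 mGal
Free-air anomaly = 979937.04 − 980258.87 + (712.56) = 390.73 mGal
Bouguer slab correction = 0.04193 × 3.10 × 2309.0 = 300.13 mGal
Simple Bouguer anomaly = 390.73 − (300.13) = 90.60 mGal

90.6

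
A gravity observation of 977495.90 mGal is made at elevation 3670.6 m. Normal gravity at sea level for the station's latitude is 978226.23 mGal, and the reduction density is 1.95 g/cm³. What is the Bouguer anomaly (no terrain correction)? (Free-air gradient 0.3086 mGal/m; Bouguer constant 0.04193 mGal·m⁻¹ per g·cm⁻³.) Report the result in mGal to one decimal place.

102.3

Free-air correction = 0.3086 × 3670.6 = 1132.75 mGal
Free-air anomaly = 977495.90 − 978226.23 + (1132.75) = 402.42 mGal
Bouguer slab correction = 0.04193 × 1.95 × 3670.6 = 300.12 mGal
Simple Bouguer anomaly = 402.42 − (300.12) = 102.30 mGal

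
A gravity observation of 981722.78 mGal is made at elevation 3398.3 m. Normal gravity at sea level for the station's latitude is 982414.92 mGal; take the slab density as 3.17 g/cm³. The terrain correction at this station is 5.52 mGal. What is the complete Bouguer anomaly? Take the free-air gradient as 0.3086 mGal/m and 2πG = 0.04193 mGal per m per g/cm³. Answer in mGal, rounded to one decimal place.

-89.6

Free-air correction = 0.3086 × 3398.3 = 1048.72 mGal
Free-air anomaly = 981722.78 − 982414.92 + (1048.72) = 356.58 mGal
Bouguer slab correction = 0.04193 × 3.17 × 3398.3 = 451.70 mGal
Simple Bouguer anomaly = 356.58 − (451.70) = -95.12 mGal
Complete Bouguer anomaly = -95.12 + 5.52 = -89.60 mGal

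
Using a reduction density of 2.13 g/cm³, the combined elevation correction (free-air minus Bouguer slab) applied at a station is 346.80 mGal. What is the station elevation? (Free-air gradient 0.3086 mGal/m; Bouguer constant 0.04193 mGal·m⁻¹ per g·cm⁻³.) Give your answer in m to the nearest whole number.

1581

Combined gradient = 0.3086 − 0.04193 × 2.13 = 0.2192891 mGal/m
h = 346.80 / 0.2192891 = 1581.47 m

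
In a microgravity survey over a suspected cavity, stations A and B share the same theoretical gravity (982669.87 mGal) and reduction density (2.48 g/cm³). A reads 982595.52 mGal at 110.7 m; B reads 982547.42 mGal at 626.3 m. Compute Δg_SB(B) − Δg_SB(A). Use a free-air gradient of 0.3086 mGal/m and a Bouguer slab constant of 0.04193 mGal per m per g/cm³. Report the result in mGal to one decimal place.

57.4

Δg_SB(A) = 982595.52 − 982669.87 + 0.3086×110.7 − 0.04193×2.48×110.7 = -51.70 mGal
Δg_SB(B) = 982547.42 − 982669.87 + 0.3086×626.3 − 0.04193×2.48×626.3 = 5.70 mGal
Difference = 5.70 − (-51.70) = 57.40 mGal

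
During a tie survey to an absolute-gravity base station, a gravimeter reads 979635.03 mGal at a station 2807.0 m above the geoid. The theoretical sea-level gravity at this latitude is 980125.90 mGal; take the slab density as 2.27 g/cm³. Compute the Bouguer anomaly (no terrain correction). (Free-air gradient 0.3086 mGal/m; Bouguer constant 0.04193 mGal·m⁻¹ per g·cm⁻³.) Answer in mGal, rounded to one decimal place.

Free-air correction = 0.3086 × 2807.0 = 866.24 mGal
Free-air anomaly = 979635.03 − 980125.90 + (866.24) = 375.37 mGal
Bouguer slab correction = 0.04193 × 2.27 × 2807.0 = 267.17 mGal
Simple Bouguer anomaly = 375.37 − (267.17) = 108.20 mGal

108.2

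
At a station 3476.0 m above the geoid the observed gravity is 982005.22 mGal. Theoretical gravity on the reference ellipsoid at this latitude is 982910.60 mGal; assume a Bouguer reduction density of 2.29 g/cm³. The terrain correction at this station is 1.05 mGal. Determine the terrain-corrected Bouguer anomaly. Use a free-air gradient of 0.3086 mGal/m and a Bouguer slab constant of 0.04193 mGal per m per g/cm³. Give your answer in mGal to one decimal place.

Free-air correction = 0.3086 × 3476.0 = 1072.69 mGal
Free-air anomaly = 982005.22 − 982910.60 + (1072.69) = 167.31 mGal
Bouguer slab correction = 0.04193 × 2.29 × 3476.0 = 333.76 mGal
Simple Bouguer anomaly = 167.31 − (333.76) = -166.45 mGal
Complete Bouguer anomaly = -166.45 + 1.05 = -165.40 mGal

-165.4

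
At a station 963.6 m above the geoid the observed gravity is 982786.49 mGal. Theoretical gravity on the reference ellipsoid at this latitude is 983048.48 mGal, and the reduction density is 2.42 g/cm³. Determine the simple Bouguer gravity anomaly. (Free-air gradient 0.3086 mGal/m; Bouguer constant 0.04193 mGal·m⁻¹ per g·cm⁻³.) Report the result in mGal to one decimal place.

Free-air correction = 0.3086 × 963.6 = 297.37 mGal
Free-air anomaly = 982786.49 − 983048.48 + (297.37) = 35.38 mGal
Bouguer slab correction = 0.04193 × 2.42 × 963.6 = 97.78 mGal
Simple Bouguer anomaly = 35.38 − (97.78) = -62.40 mGal

-62.4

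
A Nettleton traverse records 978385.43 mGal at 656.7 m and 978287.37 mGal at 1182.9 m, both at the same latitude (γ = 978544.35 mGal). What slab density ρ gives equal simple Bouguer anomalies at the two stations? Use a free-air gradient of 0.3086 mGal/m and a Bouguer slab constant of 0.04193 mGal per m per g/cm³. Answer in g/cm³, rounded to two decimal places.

2.92

Δg_obs = 978287.37 − 978385.43 = -98.06 mGal over Δh = 1182.9 − 656.7 = 526.2 m
Equal Bouguer anomalies ⇒ Δg_obs + (0.3086 − 0.04193ρ)·Δh = 0
0.3086 − 0.04193ρ = −Δg_obs/Δh = 0.18635
ρ = (0.3086 − 0.18635) / 0.04193 = 2.92 g/cm³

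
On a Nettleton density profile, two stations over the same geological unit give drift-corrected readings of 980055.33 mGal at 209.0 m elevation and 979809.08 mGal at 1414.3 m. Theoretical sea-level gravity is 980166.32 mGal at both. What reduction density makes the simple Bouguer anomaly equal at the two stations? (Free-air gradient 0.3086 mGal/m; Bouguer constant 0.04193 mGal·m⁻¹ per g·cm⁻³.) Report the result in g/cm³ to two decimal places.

Δg_obs = 979809.08 − 980055.33 = -246.25 mGal over Δh = 1414.3 − 209.0 = 1205.3 m
Equal Bouguer anomalies ⇒ Δg_obs + (0.3086 − 0.04193ρ)·Δh = 0
0.3086 − 0.04193ρ = −Δg_obs/Δh = 0.20431
ρ = (0.3086 − 0.20431) / 0.04193 = 2.49 g/cm³

2.49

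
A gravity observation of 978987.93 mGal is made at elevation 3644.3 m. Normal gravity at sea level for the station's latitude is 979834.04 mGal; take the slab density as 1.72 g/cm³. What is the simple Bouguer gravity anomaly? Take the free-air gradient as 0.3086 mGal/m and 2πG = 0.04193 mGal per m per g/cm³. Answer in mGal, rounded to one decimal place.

15.7

Free-air correction = 0.3086 × 3644.3 = 1124.63 mGal
Free-air anomaly = 978987.93 − 979834.04 + (1124.63) = 278.52 mGal
Bouguer slab correction = 0.04193 × 1.72 × 3644.3 = 262.83 mGal
Simple Bouguer anomaly = 278.52 − (262.83) = 15.69 mGal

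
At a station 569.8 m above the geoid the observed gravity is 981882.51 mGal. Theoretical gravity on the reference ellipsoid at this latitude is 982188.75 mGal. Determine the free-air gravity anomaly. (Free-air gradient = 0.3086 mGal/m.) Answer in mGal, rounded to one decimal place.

-130.4

Free-air correction = 0.3086 × 569.8 = 175.84 mGal
Free-air anomaly = 981882.51 − 982188.75 + (175.84) = -130.40 mGal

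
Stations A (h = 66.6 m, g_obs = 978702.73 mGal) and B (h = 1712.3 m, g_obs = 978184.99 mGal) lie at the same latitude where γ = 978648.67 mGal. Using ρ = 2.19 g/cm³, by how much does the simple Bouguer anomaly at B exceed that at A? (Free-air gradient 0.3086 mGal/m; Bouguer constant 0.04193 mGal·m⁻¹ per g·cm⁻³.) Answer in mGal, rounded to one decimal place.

-161.0

Δg_SB(A) = 978702.73 − 978648.67 + 0.3086×66.6 − 0.04193×2.19×66.6 = 68.50 mGal
Δg_SB(B) = 978184.99 − 978648.67 + 0.3086×1712.3 − 0.04193×2.19×1712.3 = -92.50 mGal
Difference = -92.50 − (68.50) = -161.00 mGal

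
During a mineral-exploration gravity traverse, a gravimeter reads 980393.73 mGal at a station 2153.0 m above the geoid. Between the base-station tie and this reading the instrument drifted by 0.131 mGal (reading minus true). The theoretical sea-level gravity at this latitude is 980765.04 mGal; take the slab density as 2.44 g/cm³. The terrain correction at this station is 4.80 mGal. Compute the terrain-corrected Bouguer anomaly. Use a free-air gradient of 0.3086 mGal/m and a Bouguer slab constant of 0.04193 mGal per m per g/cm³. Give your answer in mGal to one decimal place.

Drift-corrected reading = 980393.73 − (0.131) = 980393.599 mGal
Free-air correction = 0.3086 × 2153.0 = 664.42 mGal
Free-air anomaly = 980393.599 − 980765.04 + (664.42) = 292.979 mGal
Bouguer slab correction = 0.04193 × 2.44 × 2153.0 = 220.27 mGal
Simple Bouguer anomaly = 292.979 − (220.27) = 72.709 mGal
Complete Bouguer anomaly = 72.709 + 4.80 = 77.509 mGal

77.5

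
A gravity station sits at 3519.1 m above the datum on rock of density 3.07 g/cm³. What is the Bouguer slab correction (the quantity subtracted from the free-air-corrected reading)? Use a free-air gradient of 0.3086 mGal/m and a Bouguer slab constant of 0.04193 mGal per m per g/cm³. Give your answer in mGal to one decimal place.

453.0

Bouguer slab correction = 0.04193 × 3.07 × 3519.1 = 453.0 mGal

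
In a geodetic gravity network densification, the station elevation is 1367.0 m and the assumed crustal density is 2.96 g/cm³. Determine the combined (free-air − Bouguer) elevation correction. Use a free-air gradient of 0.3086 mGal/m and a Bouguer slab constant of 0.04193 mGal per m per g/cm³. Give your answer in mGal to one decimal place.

252.2

Combined gradient = 0.3086 − 0.04193 × 2.96 = 0.1844872 mGal/m
Combined elevation correction = 0.1844872 × 1367.0 = 252.2 mGal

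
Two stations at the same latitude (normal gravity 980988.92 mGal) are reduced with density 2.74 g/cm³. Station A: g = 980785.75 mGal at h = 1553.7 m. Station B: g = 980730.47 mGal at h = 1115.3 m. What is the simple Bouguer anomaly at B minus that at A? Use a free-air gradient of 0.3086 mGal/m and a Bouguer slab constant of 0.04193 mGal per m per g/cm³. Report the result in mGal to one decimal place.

Δg_SB(A) = 980785.75 − 980988.92 + 0.3086×1553.7 − 0.04193×2.74×1553.7 = 97.80 mGal
Δg_SB(B) = 980730.47 − 980988.92 + 0.3086×1115.3 − 0.04193×2.74×1115.3 = -42.40 mGal
Difference = -42.40 − (97.80) = -140.20 mGal

-140.2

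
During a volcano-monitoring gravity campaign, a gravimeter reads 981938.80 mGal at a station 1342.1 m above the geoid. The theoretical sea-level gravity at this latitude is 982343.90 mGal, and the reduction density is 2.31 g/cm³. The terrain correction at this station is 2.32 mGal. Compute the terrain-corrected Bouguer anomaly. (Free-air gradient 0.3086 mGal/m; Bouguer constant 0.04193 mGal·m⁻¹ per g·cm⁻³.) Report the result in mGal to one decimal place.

Free-air correction = 0.3086 × 1342.1 = 414.17 mGal
Free-air anomaly = 981938.80 − 982343.90 + (414.17) = 9.07 mGal
Bouguer slab correction = 0.04193 × 2.31 × 1342.1 = 129.99 mGal
Simple Bouguer anomaly = 9.07 − (129.99) = -120.92 mGal
Complete Bouguer anomaly = -120.92 + 2.32 = -118.60 mGal

-118.6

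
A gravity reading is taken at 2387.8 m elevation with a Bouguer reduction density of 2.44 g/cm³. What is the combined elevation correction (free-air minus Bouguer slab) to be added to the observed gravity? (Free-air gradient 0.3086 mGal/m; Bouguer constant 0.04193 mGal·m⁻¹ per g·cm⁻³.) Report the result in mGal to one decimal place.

492.6

Combined gradient = 0.3086 − 0.04193 × 2.44 = 0.2062908 mGal/m
Combined elevation correction = 0.2062908 × 2387.8 = 492.6 mGal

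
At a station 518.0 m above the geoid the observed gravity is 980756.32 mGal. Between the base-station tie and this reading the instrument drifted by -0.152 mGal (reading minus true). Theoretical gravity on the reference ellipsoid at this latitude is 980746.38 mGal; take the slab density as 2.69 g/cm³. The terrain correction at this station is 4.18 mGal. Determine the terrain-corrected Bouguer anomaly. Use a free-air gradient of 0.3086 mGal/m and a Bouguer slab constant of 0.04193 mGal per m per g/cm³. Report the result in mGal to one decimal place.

115.7

Drift-corrected reading = 980756.32 − (-0.152) = 980756.472 mGal
Free-air correction = 0.3086 × 518.0 = 159.85 mGal
Free-air anomaly = 980756.472 − 980746.38 + (159.85) = 169.942 mGal
Bouguer slab correction = 0.04193 × 2.69 × 518.0 = 58.43 mGal
Simple Bouguer anomaly = 169.942 − (58.43) = 111.512 mGal
Complete Bouguer anomaly = 111.512 + 4.18 = 115.692 mGal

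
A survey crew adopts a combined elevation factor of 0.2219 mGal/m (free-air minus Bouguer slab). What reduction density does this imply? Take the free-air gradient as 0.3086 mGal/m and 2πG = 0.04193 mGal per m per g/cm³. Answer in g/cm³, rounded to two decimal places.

0.2219 = 0.3086 − 0.04193 × ρ
ρ = (0.3086 − 0.2219) / 0.04193 = 2.07 g/cm³

2.07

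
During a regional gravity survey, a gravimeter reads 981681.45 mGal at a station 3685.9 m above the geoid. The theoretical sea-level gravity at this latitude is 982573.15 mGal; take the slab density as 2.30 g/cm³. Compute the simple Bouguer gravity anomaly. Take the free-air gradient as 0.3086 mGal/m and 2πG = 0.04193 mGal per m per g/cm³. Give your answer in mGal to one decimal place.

-109.7

Free-air correction = 0.3086 × 3685.9 = 1137.47 mGal
Free-air anomaly = 981681.45 − 982573.15 + (1137.47) = 245.77 mGal
Bouguer slab correction = 0.04193 × 2.30 × 3685.9 = 355.46 mGal
Simple Bouguer anomaly = 245.77 − (355.46) = -109.69 mGal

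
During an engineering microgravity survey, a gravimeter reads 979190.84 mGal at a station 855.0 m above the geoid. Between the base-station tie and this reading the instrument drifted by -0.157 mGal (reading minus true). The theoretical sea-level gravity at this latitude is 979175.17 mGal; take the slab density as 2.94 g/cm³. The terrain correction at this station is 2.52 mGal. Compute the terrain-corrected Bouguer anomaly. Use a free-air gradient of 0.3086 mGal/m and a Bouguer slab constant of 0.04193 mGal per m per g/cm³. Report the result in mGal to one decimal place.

Drift-corrected reading = 979190.84 − (-0.157) = 979190.997 mGal
Free-air correction = 0.3086 × 855.0 = 263.85 mGal
Free-air anomaly = 979190.997 − 979175.17 + (263.85) = 279.677 mGal
Bouguer slab correction = 0.04193 × 2.94 × 855.0 = 105.40 mGal
Simple Bouguer anomaly = 279.677 − (105.40) = 174.277 mGal
Complete Bouguer anomaly = 174.277 + 2.52 = 176.797 mGal

176.8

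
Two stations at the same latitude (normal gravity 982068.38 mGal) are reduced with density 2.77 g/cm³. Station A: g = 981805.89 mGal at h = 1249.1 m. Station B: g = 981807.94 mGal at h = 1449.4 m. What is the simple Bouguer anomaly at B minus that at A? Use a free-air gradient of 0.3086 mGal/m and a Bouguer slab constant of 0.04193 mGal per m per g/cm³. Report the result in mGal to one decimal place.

Δg_SB(A) = 981805.89 − 982068.38 + 0.3086×1249.1 − 0.04193×2.77×1249.1 = -22.10 mGal
Δg_SB(B) = 981807.94 − 982068.38 + 0.3086×1449.4 − 0.04193×2.77×1449.4 = 18.50 mGal
Difference = 18.50 − (-22.10) = 40.60 mGal

40.6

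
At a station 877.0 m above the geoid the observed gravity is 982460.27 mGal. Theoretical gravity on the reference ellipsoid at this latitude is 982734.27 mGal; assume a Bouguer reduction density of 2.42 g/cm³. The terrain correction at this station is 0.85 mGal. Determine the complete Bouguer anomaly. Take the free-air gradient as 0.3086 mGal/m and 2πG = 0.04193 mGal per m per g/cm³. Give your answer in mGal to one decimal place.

Free-air correction = 0.3086 × 877.0 = 270.64 mGal
Free-air anomaly = 982460.27 − 982734.27 + (270.64) = -3.36 mGal
Bouguer slab correction = 0.04193 × 2.42 × 877.0 = 88.99 mGal
Simple Bouguer anomaly = -3.36 − (88.99) = -92.35 mGal
Complete Bouguer anomaly = -92.35 + 0.85 = -91.50 mGal

-91.5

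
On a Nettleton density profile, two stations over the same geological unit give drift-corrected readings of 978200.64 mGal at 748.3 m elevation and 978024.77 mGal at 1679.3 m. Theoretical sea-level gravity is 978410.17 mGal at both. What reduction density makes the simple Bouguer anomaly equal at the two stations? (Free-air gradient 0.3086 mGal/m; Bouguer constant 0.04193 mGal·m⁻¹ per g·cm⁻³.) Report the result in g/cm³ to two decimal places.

2.85

Δg_obs = 978024.77 − 978200.64 = -175.87 mGal over Δh = 1679.3 − 748.3 = 931.0 m
Equal Bouguer anomalies ⇒ Δg_obs + (0.3086 − 0.04193ρ)·Δh = 0
0.3086 − 0.04193ρ = −Δg_obs/Δh = 0.18890
ρ = (0.3086 − 0.18890) / 0.04193 = 2.85 g/cm³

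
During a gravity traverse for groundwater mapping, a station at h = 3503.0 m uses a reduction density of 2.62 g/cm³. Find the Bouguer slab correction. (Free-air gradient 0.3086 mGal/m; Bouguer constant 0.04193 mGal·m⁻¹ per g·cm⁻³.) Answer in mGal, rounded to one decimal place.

384.8

Bouguer slab correction = 0.04193 × 2.62 × 3503.0 = 384.8 mGal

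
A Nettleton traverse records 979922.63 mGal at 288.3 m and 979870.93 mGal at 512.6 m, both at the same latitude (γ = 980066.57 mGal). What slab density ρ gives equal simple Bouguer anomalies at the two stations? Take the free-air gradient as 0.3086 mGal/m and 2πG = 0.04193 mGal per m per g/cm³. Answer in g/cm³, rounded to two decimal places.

Δg_obs = 979870.93 − 979922.63 = -51.70 mGal over Δh = 512.6 − 288.3 = 224.3 m
Equal Bouguer anomalies ⇒ Δg_obs + (0.3086 − 0.04193ρ)·Δh = 0
0.3086 − 0.04193ρ = −Δg_obs/Δh = 0.23049
ρ = (0.3086 − 0.23049) / 0.04193 = 1.86 g/cm³

1.86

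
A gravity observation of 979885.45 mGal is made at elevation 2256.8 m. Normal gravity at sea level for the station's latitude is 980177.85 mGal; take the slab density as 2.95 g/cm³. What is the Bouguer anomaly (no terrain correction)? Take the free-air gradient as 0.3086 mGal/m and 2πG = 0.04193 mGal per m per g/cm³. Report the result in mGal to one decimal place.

124.9

Free-air correction = 0.3086 × 2256.8 = 696.45 mGal
Free-air anomaly = 979885.45 − 980177.85 + (696.45) = 404.05 mGal
Bouguer slab correction = 0.04193 × 2.95 × 2256.8 = 279.15 mGal
Simple Bouguer anomaly = 404.05 − (279.15) = 124.90 mGal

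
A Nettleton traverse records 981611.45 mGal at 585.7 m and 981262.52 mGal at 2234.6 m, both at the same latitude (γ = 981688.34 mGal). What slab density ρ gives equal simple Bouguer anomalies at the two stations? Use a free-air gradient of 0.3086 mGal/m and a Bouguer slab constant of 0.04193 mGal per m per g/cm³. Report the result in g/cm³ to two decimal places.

2.31

Δg_obs = 981262.52 − 981611.45 = -348.93 mGal over Δh = 2234.6 − 585.7 = 1648.9 m
Equal Bouguer anomalies ⇒ Δg_obs + (0.3086 − 0.04193ρ)·Δh = 0
0.3086 − 0.04193ρ = −Δg_obs/Δh = 0.21161
ρ = (0.3086 − 0.21161) / 0.04193 = 2.31 g/cm³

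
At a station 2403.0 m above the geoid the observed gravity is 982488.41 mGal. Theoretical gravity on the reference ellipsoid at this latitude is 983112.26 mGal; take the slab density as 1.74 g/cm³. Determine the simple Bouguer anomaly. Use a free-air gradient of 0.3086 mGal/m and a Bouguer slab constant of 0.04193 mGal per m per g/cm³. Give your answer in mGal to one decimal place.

-57.6

Free-air correction = 0.3086 × 2403.0 = 741.57 mGal
Free-air anomaly = 982488.41 − 983112.26 + (741.57) = 117.72 mGal
Bouguer slab correction = 0.04193 × 1.74 × 2403.0 = 175.32 mGal
Simple Bouguer anomaly = 117.72 − (175.32) = -57.60 mGal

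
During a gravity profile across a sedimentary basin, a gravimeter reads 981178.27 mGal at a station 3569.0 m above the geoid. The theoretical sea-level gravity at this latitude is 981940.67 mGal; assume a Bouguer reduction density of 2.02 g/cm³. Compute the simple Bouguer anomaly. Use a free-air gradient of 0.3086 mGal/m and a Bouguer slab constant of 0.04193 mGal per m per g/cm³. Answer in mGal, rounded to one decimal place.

Free-air correction = 0.3086 × 3569.0 = 1101.39 mGal
Free-air anomaly = 981178.27 − 981940.67 + (1101.39) = 338.99 mGal
Bouguer slab correction = 0.04193 × 2.02 × 3569.0 = 302.29 mGal
Simple Bouguer anomaly = 338.99 − (302.29) = 36.70 mGal

36.7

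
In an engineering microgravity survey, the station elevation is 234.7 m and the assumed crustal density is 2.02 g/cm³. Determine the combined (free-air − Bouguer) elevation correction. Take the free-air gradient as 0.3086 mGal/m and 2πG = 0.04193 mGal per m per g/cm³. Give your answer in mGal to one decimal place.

Combined gradient = 0.3086 − 0.04193 × 2.02 = 0.2239014 mGal/m
Combined elevation correction = 0.2239014 × 234.7 = 52.5 mGal

52.5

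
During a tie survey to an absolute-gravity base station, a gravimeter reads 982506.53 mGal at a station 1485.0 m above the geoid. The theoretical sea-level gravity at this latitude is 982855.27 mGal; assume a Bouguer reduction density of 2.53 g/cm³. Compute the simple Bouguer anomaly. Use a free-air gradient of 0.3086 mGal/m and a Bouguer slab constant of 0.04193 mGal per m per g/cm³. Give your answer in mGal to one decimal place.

-48.0

Free-air correction = 0.3086 × 1485.0 = 458.27 mGal
Free-air anomaly = 982506.53 − 982855.27 + (458.27) = 109.53 mGal
Bouguer slab correction = 0.04193 × 2.53 × 1485.0 = 157.53 mGal
Simple Bouguer anomaly = 109.53 − (157.53) = -48.00 mGal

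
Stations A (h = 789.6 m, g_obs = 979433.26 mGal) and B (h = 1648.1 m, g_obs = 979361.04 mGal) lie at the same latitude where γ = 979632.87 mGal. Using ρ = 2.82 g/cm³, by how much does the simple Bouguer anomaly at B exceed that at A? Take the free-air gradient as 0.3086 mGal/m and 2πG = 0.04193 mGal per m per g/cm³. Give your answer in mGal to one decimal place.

91.2

Δg_SB(A) = 979433.26 − 979632.87 + 0.3086×789.6 − 0.04193×2.82×789.6 = -49.30 mGal
Δg_SB(B) = 979361.04 − 979632.87 + 0.3086×1648.1 − 0.04193×2.82×1648.1 = 41.90 mGal
Difference = 41.90 − (-49.30) = 91.20 mGal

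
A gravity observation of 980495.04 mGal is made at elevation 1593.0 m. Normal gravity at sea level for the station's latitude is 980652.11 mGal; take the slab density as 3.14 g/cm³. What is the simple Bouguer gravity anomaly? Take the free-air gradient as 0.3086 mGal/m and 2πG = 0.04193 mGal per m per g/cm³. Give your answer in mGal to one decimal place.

Free-air correction = 0.3086 × 1593.0 = 491.60 mGal
Free-air anomaly = 980495.04 − 980652.11 + (491.60) = 334.53 mGal
Bouguer slab correction = 0.04193 × 3.14 × 1593.0 = 209.73 mGal
Simple Bouguer anomaly = 334.53 − (209.73) = 124.80 mGal

124.8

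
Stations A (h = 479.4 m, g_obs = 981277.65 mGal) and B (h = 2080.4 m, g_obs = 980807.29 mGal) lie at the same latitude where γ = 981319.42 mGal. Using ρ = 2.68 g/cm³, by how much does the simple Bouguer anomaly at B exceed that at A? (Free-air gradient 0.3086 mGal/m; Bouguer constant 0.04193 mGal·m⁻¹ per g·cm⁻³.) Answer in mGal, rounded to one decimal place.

-156.2

Δg_SB(A) = 981277.65 − 981319.42 + 0.3086×479.4 − 0.04193×2.68×479.4 = 52.30 mGal
Δg_SB(B) = 980807.29 − 981319.42 + 0.3086×2080.4 − 0.04193×2.68×2080.4 = -103.90 mGal
Difference = -103.90 − (52.30) = -156.20 mGal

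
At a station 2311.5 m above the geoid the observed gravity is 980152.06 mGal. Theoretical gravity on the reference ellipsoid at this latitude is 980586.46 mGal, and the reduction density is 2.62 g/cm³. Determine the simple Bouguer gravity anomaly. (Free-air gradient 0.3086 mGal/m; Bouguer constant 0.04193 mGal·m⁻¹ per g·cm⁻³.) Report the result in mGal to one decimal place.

25.0

Free-air correction = 0.3086 × 2311.5 = 713.33 mGal
Free-air anomaly = 980152.06 − 980586.46 + (713.33) = 278.93 mGal
Bouguer slab correction = 0.04193 × 2.62 × 2311.5 = 253.93 mGal
Simple Bouguer anomaly = 278.93 − (253.93) = 25.00 mGal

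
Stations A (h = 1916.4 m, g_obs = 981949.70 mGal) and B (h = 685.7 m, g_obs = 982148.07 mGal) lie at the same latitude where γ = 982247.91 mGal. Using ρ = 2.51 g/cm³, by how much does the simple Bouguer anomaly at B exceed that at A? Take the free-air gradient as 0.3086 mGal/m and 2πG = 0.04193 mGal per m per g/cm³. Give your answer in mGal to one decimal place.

-51.9

Δg_SB(A) = 981949.70 − 982247.91 + 0.3086×1916.4 − 0.04193×2.51×1916.4 = 91.50 mGal
Δg_SB(B) = 982148.07 − 982247.91 + 0.3086×685.7 − 0.04193×2.51×685.7 = 39.60 mGal
Difference = 39.60 − (91.50) = -51.90 mGal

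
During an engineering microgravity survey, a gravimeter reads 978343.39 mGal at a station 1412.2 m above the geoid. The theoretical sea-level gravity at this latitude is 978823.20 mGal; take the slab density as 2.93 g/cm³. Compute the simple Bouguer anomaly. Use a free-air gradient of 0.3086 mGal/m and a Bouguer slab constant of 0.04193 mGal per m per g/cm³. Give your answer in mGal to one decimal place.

-217.5

Free-air correction = 0.3086 × 1412.2 = 435.80 mGal
Free-air anomaly = 978343.39 − 978823.20 + (435.80) = -44.01 mGal
Bouguer slab correction = 0.04193 × 2.93 × 1412.2 = 173.50 mGal
Simple Bouguer anomaly = -44.01 − (173.50) = -217.51 mGal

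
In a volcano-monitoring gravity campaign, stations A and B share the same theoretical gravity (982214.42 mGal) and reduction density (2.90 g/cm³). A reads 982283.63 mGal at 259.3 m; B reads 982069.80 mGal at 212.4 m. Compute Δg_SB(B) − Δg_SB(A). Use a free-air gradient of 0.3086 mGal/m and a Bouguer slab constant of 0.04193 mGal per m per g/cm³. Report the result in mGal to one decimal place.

-222.6

Δg_SB(A) = 982283.63 − 982214.42 + 0.3086×259.3 − 0.04193×2.90×259.3 = 117.70 mGal
Δg_SB(B) = 982069.80 − 982214.42 + 0.3086×212.4 − 0.04193×2.90×212.4 = -104.90 mGal
Difference = -104.90 − (117.70) = -222.60 mGal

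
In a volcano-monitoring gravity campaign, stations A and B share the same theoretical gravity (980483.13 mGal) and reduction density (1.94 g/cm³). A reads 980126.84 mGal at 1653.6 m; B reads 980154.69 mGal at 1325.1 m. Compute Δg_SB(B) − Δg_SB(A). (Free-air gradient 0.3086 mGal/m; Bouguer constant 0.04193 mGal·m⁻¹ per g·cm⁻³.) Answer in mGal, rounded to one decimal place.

-46.8

Δg_SB(A) = 980126.84 − 980483.13 + 0.3086×1653.6 − 0.04193×1.94×1653.6 = 19.50 mGal
Δg_SB(B) = 980154.69 − 980483.13 + 0.3086×1325.1 − 0.04193×1.94×1325.1 = -27.30 mGal
Difference = -27.30 − (19.50) = -46.80 mGal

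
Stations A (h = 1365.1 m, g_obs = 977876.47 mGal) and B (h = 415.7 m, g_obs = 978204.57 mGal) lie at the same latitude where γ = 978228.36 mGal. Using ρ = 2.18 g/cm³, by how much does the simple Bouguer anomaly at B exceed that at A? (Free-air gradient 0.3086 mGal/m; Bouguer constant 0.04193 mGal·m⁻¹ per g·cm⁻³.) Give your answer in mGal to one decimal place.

121.9

Δg_SB(A) = 977876.47 − 978228.36 + 0.3086×1365.1 − 0.04193×2.18×1365.1 = -55.40 mGal
Δg_SB(B) = 978204.57 − 978228.36 + 0.3086×415.7 − 0.04193×2.18×415.7 = 66.50 mGal
Difference = 66.50 − (-55.40) = 121.90 mGal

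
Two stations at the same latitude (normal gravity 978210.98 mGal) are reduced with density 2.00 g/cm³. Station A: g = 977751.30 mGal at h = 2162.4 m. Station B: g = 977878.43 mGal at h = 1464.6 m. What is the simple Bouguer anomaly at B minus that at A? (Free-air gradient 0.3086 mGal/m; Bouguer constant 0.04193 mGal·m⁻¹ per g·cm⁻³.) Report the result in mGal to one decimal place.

-29.7

Δg_SB(A) = 977751.30 − 978210.98 + 0.3086×2162.4 − 0.04193×2.00×2162.4 = 26.30 mGal
Δg_SB(B) = 977878.43 − 978210.98 + 0.3086×1464.6 − 0.04193×2.00×1464.6 = -3.40 mGal
Difference = -3.40 − (26.30) = -29.70 mGal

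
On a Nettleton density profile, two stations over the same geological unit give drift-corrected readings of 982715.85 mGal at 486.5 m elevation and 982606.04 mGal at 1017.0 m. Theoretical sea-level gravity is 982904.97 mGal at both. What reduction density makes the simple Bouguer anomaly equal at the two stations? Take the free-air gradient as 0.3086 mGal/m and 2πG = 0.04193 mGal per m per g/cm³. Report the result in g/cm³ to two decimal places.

2.42

Δg_obs = 982606.04 − 982715.85 = -109.81 mGal over Δh = 1017.0 − 486.5 = 530.5 m
Equal Bouguer anomalies ⇒ Δg_obs + (0.3086 − 0.04193ρ)·Δh = 0
0.3086 − 0.04193ρ = −Δg_obs/Δh = 0.20699
ρ = (0.3086 − 0.20699) / 0.04193 = 2.42 g/cm³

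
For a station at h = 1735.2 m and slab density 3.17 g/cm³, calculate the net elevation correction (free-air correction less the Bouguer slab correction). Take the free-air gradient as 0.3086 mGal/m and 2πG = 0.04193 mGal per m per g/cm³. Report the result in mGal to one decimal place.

304.8

Combined gradient = 0.3086 − 0.04193 × 3.17 = 0.1756819 mGal/m
Combined elevation correction = 0.1756819 × 1735.2 = 304.8 mGal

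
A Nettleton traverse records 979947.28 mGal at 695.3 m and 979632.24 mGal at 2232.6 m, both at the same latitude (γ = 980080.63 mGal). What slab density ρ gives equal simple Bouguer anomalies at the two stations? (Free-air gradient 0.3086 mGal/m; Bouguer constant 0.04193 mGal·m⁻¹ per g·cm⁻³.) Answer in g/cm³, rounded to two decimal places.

Δg_obs = 979632.24 − 979947.28 = -315.04 mGal over Δh = 2232.6 − 695.3 = 1537.3 m
Equal Bouguer anomalies ⇒ Δg_obs + (0.3086 − 0.04193ρ)·Δh = 0
0.3086 − 0.04193ρ = −Δg_obs/Δh = 0.20493
ρ = (0.3086 − 0.20493) / 0.04193 = 2.47 g/cm³

2.47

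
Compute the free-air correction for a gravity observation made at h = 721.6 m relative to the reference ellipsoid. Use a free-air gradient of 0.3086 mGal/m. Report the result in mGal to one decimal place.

Free-air correction = 0.3086 × 721.6 = 222.7 mGal

222.7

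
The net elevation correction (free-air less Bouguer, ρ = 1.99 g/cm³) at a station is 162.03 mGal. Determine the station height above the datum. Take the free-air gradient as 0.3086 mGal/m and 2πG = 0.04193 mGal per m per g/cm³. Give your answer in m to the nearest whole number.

Combined gradient = 0.3086 − 0.04193 × 1.99 = 0.2251593 mGal/m
h = 162.03 / 0.2251593 = 719.62 m

720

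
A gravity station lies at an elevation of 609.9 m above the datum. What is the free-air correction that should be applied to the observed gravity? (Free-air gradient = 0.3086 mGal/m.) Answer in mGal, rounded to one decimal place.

188.2

Free-air correction = 0.3086 × 609.9 = 188.2 mGal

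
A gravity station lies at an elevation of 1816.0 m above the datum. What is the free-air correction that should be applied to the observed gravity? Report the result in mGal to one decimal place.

560.4

Free-air correction = 0.3086 × 1816.0 = 560.4 mGal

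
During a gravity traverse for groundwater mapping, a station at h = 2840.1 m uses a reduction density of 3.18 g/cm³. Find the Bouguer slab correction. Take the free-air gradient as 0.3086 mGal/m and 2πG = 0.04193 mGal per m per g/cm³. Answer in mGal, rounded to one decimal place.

Bouguer slab correction = 0.04193 × 3.18 × 2840.1 = 378.7 mGal

378.7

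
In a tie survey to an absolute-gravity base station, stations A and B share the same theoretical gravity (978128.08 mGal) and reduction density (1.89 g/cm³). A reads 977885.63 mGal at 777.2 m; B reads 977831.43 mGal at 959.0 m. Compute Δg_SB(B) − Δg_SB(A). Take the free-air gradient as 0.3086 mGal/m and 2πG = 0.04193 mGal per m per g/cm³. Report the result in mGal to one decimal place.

-12.5

Δg_SB(A) = 977885.63 − 978128.08 + 0.3086×777.2 − 0.04193×1.89×777.2 = -64.20 mGal
Δg_SB(B) = 977831.43 − 978128.08 + 0.3086×959.0 − 0.04193×1.89×959.0 = -76.70 mGal
Difference = -76.70 − (-64.20) = -12.50 mGal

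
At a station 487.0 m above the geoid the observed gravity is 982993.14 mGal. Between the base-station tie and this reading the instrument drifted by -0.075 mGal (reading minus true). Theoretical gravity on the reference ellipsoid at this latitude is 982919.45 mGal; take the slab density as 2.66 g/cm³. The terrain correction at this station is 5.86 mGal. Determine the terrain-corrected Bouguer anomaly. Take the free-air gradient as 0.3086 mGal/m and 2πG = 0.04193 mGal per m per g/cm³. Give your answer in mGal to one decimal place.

175.6

Drift-corrected reading = 982993.14 − (-0.075) = 982993.215 mGal
Free-air correction = 0.3086 × 487.0 = 150.29 mGal
Free-air anomaly = 982993.215 − 982919.45 + (150.29) = 224.055 mGal
Bouguer slab correction = 0.04193 × 2.66 × 487.0 = 54.32 mGal
Simple Bouguer anomaly = 224.055 − (54.32) = 169.735 mGal
Complete Bouguer anomaly = 169.735 + 5.86 = 175.595 mGal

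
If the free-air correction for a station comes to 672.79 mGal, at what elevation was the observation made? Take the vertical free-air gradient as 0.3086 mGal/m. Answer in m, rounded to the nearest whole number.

2180

h = 672.79 / 0.3086 = 2180.14 m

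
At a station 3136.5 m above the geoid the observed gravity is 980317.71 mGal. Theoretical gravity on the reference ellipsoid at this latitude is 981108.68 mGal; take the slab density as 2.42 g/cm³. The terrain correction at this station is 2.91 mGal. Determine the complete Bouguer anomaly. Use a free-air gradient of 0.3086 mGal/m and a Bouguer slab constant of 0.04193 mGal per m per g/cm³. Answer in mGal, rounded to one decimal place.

Free-air correction = 0.3086 × 3136.5 = 967.92 mGal
Free-air anomaly = 980317.71 − 981108.68 + (967.92) = 176.95 mGal
Bouguer slab correction = 0.04193 × 2.42 × 3136.5 = 318.26 mGal
Simple Bouguer anomaly = 176.95 − (318.26) = -141.31 mGal
Complete Bouguer anomaly = -141.31 + 2.91 = -138.40 mGal

-138.4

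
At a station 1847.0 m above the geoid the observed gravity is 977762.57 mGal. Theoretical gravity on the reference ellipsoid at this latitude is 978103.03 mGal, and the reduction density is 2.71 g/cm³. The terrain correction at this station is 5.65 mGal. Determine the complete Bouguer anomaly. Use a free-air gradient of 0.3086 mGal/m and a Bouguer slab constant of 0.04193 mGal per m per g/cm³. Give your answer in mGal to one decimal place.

Free-air correction = 0.3086 × 1847.0 = 569.98 mGal
Free-air anomaly = 977762.57 − 978103.03 + (569.98) = 229.52 mGal
Bouguer slab correction = 0.04193 × 2.71 × 1847.0 = 209.88 mGal
Simple Bouguer anomaly = 229.52 − (209.88) = 19.64 mGal
Complete Bouguer anomaly = 19.64 + 5.65 = 25.29 mGal

25.3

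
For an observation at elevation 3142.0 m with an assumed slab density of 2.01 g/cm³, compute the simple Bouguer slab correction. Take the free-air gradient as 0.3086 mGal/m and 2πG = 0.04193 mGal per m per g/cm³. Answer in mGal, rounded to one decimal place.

Bouguer slab correction = 0.04193 × 2.01 × 3142.0 = 264.8 mGal

264.8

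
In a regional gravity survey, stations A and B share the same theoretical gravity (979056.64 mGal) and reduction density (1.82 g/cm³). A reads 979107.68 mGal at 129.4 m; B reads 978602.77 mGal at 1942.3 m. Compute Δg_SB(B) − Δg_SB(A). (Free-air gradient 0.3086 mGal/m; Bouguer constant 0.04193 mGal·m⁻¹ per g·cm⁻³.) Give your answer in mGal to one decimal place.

Δg_SB(A) = 979107.68 − 979056.64 + 0.3086×129.4 − 0.04193×1.82×129.4 = 81.10 mGal
Δg_SB(B) = 978602.77 − 979056.64 + 0.3086×1942.3 − 0.04193×1.82×1942.3 = -2.70 mGal
Difference = -2.70 − (81.10) = -83.80 mGal

-83.8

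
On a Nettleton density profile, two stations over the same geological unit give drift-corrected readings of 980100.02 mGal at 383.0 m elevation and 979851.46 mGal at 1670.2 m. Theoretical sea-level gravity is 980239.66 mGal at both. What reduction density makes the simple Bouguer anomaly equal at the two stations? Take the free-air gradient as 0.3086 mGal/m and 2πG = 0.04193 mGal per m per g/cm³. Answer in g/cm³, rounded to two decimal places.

Δg_obs = 979851.46 − 980100.02 = -248.56 mGal over Δh = 1670.2 − 383.0 = 1287.2 m
Equal Bouguer anomalies ⇒ Δg_obs + (0.3086 − 0.04193ρ)·Δh = 0
0.3086 − 0.04193ρ = −Δg_obs/Δh = 0.19310
ρ = (0.3086 − 0.19310) / 0.04193 = 2.75 g/cm³

2.75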